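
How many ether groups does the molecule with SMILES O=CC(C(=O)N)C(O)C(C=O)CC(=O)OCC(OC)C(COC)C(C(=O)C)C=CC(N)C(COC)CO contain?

3

Working along the chain:
  OHC: terminal –CHO: carbonyl C bonded to H and C → aldehyde.
  CH(CONH2): pendant –CONH2: carbonyl C bonded to C and N → amide.
  CH(OH): –OH on an sp³ carbon → alcohol (secondary).
  CH(CHO): pendant –CHO: carbonyl C bonded to C and H → aldehyde.
  CH2COOCH2: –C(=O)–O–C with C on the carbonyl side → ester.
  CH(OCH3): pendant –OCH3: C–O–C with sp³ C, no adjacent C=O → ether.
  CH(CH2OCH3): pendant –CH2OCH3: C–O–C linkage → ether.
  CH(COCH3): pendant –COCH3: carbonyl C bonded to two carbons → ketone.
  CH=CH: C=C double bond → alkene.
  CH(NH2): –NH2 on an sp³ carbon with no adjacent C=O → amine.
  CH(CH2OCH3): pendant –CH2OCH3: C–O–C linkage → ether.
  CH2OH: –OH on an sp³ carbon → alcohol.
Ether appears at: CH(OCH3), CH(CH2OCH3), CH(CH2OCH3) → 3.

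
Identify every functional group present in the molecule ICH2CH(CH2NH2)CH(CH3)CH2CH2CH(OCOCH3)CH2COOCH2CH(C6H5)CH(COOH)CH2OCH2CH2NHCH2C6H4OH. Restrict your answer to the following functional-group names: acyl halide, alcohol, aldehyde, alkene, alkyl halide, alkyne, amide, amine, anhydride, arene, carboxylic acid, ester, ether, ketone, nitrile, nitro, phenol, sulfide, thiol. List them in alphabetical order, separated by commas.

halogen on an sp³ carbon → alkyl halide.
pendant –CH2NH2: N on sp³ C, no adjacent C=O → amine.
pendant –OC(=O)CH3: an acyloxy group → ester.
–C(=O)–O–C with C on the carbonyl side → ester.
pendant –C6H5: benzene ring → arene.
pendant –COOH: carbonyl C bonded to C and –OH → carboxylic acid.
C–O–C with sp³ carbons on both sides and no adjacent C=O → ether.
C–N–C with sp³ carbons and no adjacent C=O → amine (secondary).
–OH attached directly to an aromatic ring → phenol (not alcohol); the ring itself is an arene.

alkyl halide, amine, arene, carboxylic acid, ester, ether, phenol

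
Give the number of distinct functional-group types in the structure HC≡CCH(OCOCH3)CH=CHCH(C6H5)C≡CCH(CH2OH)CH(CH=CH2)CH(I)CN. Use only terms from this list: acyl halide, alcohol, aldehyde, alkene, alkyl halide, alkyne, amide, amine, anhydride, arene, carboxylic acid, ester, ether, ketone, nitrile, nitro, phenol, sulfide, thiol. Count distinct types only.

7

Taking each segment in turn:
  HC≡C: C≡C triple bond → alkyne.
  CH(OCOCH3): pendant –OC(=O)CH3: an acyloxy group → ester.
  CH=CH: C=C double bond → alkene.
  CH(C6H5): pendant –C6H5: benzene ring → arene.
  C≡C: C≡C triple bond → alkyne.
  CH(CH2OH): pendant –CH2OH on an sp³ backbone C → alcohol.
  CH(CH=CH2): pendant –CH=CH2: C=C double bond → alkene.
  CH(I): halogen on an sp³ carbon → alkyl halide.
  CN: –C≡N: carbon triple-bonded to nitrogen → nitrile.
Distinct types present: alcohol, alkene, alkyl halide, alkyne, arene, ester, nitrile.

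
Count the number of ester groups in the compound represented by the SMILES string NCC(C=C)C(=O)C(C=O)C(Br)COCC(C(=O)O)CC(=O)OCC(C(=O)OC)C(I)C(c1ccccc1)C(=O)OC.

3

Working along the chain:
  H2NCH2: –NH2 on an sp³ carbon with no adjacent C=O → amine.
  CH(CH=CH2): pendant –CH=CH2: C=C double bond → alkene.
  CO: –C(=O)– with carbon on both sides → ketone.
  CH(CHO): pendant –CHO: carbonyl C bonded to C and H → aldehyde.
  CH(Br): halogen on an sp³ carbon → alkyl halide.
  CH2OCH2: C–O–C with sp³ carbons on both sides and no adjacent C=O → ether.
  CH(COOH): pendant –COOH: carbonyl C bonded to C and –OH → carboxylic acid.
  CH2COOCH2: –C(=O)–O–C with C on the carbonyl side → ester.
  CH(COOCH3): pendant –COOCH3: carbonyl C bonded to C and –OCH3 → ester.
  CH(I): halogen on an sp³ carbon → alkyl halide.
  CH(C6H5): pendant –C6H5: benzene ring → arene.
  COOCH3: –C(=O)OCH3: carbonyl C bonded to C and to –OCH3 → ester (not ketone + ether).
Ester appears at: CH2COOCH2, CH(COOCH3), COOCH3 → 3.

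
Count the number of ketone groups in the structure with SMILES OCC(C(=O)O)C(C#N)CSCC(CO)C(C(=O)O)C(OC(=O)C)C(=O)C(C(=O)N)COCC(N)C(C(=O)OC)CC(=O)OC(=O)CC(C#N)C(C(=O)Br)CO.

1

HO– on an sp³ carbon → alcohol.
pendant –COOH: carbonyl C bonded to C and –OH → carboxylic acid.
pendant –C≡N: nitrile.
C–S–C linkage → sulfide (thioether).
pendant –CH2OH on an sp³ backbone C → alcohol.
pendant –COOH: carbonyl C bonded to C and –OH → carboxylic acid.
pendant –OC(=O)CH3: an acyloxy group → ester.
–C(=O)– with carbon on both sides → ketone.
pendant –CONH2: carbonyl C bonded to C and N → amide.
C–O–C with sp³ carbons on both sides and no adjacent C=O → ether.
–NH2 on an sp³ carbon with no adjacent C=O → amine.
pendant –COOCH3: carbonyl C bonded to C and –OCH3 → ester.
two acyl groups sharing one oxygen, –C(=O)–O–C(=O)– → anhydride.
pendant –C≡N: nitrile.
pendant –C(=O)X: carbonyl C bonded to C and halogen → acyl halide.
–OH on an sp³ carbon → alcohol.
Ketone appears at: CO → 1.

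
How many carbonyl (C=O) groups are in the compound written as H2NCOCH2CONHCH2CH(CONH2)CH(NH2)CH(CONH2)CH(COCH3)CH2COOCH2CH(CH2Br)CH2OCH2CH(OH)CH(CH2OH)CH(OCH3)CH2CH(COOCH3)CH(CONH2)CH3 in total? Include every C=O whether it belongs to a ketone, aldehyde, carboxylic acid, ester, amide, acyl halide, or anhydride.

8

H2NCO: amide, 1 C=O (running total 1).
CH2CONHCH2: amide, 1 C=O (running total 2).
CH(CONH2): amide, 1 C=O (running total 3).
CH(CONH2): amide, 1 C=O (running total 4).
CH(COCH3): ketone, 1 C=O (running total 5).
CH2COOCH2: ester, 1 C=O (running total 6).
CH(COOCH3): ester, 1 C=O (running total 7).
CH(CONH2): amide, 1 C=O (running total 8).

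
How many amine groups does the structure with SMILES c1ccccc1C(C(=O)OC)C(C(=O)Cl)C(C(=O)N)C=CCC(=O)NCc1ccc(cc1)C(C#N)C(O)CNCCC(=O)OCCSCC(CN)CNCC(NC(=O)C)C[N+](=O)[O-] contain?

3

C6H5– phenyl ring → arene.
pendant –COOCH3: carbonyl C bonded to C and –OCH3 → ester.
pendant –C(=O)X: carbonyl C bonded to C and halogen → acyl halide.
pendant –CONH2: carbonyl C bonded to C and N → amide.
C=C double bond → alkene.
–C(=O)–N– linkage → amide (the N is not an amine).
para-disubstituted benzene ring → arene.
pendant –C≡N: nitrile.
–OH on an sp³ carbon → alcohol (secondary).
C–N–C with sp³ carbons and no adjacent C=O → amine (secondary).
–C(=O)–O–C with C on the carbonyl side → ester.
C–S–C linkage → sulfide (thioether).
pendant –CH2NH2: N on sp³ C, no adjacent C=O → amine.
C–N–C with sp³ carbons and no adjacent C=O → amine (secondary).
pendant –NHC(=O)CH3: N bonded to a carbonyl → amide (not amine).
–NO2 on carbon → nitro group.
Amine appears at: CH2NHCH2, CH(CH2NH2), CH2NHCH2 → 3.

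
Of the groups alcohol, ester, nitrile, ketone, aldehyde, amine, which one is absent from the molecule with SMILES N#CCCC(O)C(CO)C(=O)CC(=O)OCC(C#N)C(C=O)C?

aldehyde: present (CH(CHO) — pendant –CHO: carbonyl C bonded to C and H → aldehyde).
ester: present (CH2COOCH2 — –C(=O)–O–C with C on the carbonyl side → ester).
ketone: present (CO — –C(=O)– with carbon on both sides → ketone).
alcohol: present (CH(OH) — –OH on an sp³ carbon → alcohol (secondary)).
nitrile: present (N≡C — N≡C–: carbon triple-bonded to nitrogen → nitrile).
amine: no segment matches this pattern.

amine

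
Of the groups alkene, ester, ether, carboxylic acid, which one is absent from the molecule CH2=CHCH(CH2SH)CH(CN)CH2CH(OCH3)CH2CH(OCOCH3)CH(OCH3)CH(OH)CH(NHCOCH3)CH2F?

carboxylic acid

ester: present (CH(OCOCH3) — pendant –OC(=O)CH3: an acyloxy group → ester).
ether: present (CH(OCH3) — pendant –OCH3: C–O–C with sp³ C, no adjacent C=O → ether).
alkene: present (CH2=CH — C=C double bond → alkene).
carboxylic acid: absent. In CH(OCOCH3), the acyl oxygen is bonded to carbon (–O–C), not to H, so this is an ester. In CH(NHCOCH3), the carbonyl is bonded to nitrogen, not to –OH; that is an amide.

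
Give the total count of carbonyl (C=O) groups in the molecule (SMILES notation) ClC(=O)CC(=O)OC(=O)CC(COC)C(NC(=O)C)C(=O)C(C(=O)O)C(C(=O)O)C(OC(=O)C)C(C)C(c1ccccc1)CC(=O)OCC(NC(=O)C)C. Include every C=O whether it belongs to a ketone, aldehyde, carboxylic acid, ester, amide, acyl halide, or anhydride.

ClCO: acyl halide, 1 C=O (running total 1).
CH2CO-O-COCH2: anhydride, 2 C=O (running total 3).
CH(NHCOCH3): amide, 1 C=O (running total 4).
CO: ketone, 1 C=O (running total 5).
CH(COOH): carboxylic acid, 1 C=O (running total 6).
CH(COOH): carboxylic acid, 1 C=O (running total 7).
CH(OCOCH3): ester, 1 C=O (running total 8).
CH2COOCH2: ester, 1 C=O (running total 9).
CH(NHCOCH3): amide, 1 C=O (running total 10).

10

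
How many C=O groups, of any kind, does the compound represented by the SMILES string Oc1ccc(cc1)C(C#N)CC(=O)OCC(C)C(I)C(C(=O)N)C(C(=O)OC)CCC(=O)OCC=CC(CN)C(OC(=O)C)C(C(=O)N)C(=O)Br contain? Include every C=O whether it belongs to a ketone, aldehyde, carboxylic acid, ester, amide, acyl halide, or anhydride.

CH2COOCH2: ester, 1 C=O (running total 1).
CH(CONH2): amide, 1 C=O (running total 2).
CH(COOCH3): ester, 1 C=O (running total 3).
CH2COOCH2: ester, 1 C=O (running total 4).
CH(OCOCH3): ester, 1 C=O (running total 5).
CH(CONH2): amide, 1 C=O (running total 6).
COBr: acyl halide, 1 C=O (running total 7).

7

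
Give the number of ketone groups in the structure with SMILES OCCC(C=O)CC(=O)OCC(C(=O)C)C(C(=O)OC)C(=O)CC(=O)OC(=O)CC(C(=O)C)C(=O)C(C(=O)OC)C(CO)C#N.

Working along the chain:
  HOCH2: HO– on an sp³ carbon → alcohol.
  CH(CHO): pendant –CHO: carbonyl C bonded to C and H → aldehyde.
  CH2COOCH2: –C(=O)–O–C with C on the carbonyl side → ester.
  CH(COCH3): pendant –COCH3: carbonyl C bonded to two carbons → ketone.
  CH(COOCH3): pendant –COOCH3: carbonyl C bonded to C and –OCH3 → ester.
  CO: –C(=O)– with carbon on both sides → ketone.
  CH2CO-O-COCH2: two acyl groups sharing one oxygen, –C(=O)–O–C(=O)– → anhydride.
  CH(COCH3): pendant –COCH3: carbonyl C bonded to two carbons → ketone.
  CO: –C(=O)– with carbon on both sides → ketone.
  CH(COOCH3): pendant –COOCH3: carbonyl C bonded to C and –OCH3 → ester.
  CH(CH2OH): pendant –CH2OH on an sp³ backbone C → alcohol.
  CN: –C≡N: carbon triple-bonded to nitrogen → nitrile.
Ketone appears at: CH(COCH3), CO, CH(COCH3), CO → 4.

4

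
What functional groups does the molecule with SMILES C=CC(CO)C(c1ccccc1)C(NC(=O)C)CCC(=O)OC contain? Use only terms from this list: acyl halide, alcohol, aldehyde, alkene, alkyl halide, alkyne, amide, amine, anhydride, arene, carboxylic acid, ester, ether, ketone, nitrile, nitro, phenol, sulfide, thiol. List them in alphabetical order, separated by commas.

alcohol, alkene, amide, arene, ester

Taking each segment in turn:
  CH2=CH: C=C double bond → alkene.
  CH(CH2OH): pendant –CH2OH on an sp³ backbone C → alcohol.
  CH(C6H5): pendant –C6H5: benzene ring → arene.
  CH(NHCOCH3): pendant –NHC(=O)CH3: N bonded to a carbonyl → amide (not amine).
  COOCH3: –C(=O)OCH3: carbonyl C bonded to C and to –OCH3 → ester (not ketone + ether).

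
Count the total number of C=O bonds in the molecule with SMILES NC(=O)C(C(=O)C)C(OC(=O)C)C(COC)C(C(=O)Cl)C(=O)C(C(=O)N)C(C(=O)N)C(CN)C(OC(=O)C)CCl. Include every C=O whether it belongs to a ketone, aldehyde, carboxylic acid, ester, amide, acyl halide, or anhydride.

8

H2NCO: amide, 1 C=O (running total 1).
CH(COCH3): ketone, 1 C=O (running total 2).
CH(OCOCH3): ester, 1 C=O (running total 3).
CH(COCl): acyl halide, 1 C=O (running total 4).
CO: ketone, 1 C=O (running total 5).
CH(CONH2): amide, 1 C=O (running total 6).
CH(CONH2): amide, 1 C=O (running total 7).
CH(OCOCH3): ester, 1 C=O (running total 8).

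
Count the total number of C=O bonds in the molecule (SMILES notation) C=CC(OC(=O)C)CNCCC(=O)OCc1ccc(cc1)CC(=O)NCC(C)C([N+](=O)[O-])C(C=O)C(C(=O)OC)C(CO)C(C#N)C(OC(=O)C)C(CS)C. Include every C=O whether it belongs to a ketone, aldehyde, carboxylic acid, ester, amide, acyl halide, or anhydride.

CH(OCOCH3): ester, 1 C=O (running total 1).
CH2COOCH2: ester, 1 C=O (running total 2).
CH2CONHCH2: amide, 1 C=O (running total 3).
CH(CHO): aldehyde, 1 C=O (running total 4).
CH(COOCH3): ester, 1 C=O (running total 5).
CH(OCOCH3): ester, 1 C=O (running total 6).

6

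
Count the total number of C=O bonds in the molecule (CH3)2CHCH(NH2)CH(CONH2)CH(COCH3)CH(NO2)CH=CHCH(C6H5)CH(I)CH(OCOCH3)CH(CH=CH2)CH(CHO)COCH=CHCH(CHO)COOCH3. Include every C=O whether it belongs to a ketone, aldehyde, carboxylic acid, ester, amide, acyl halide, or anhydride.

7

CH(CONH2): amide, 1 C=O (running total 1).
CH(COCH3): ketone, 1 C=O (running total 2).
CH(OCOCH3): ester, 1 C=O (running total 3).
CH(CHO): aldehyde, 1 C=O (running total 4).
CO: ketone, 1 C=O (running total 5).
CH(CHO): aldehyde, 1 C=O (running total 6).
COOCH3: ester, 1 C=O (running total 7).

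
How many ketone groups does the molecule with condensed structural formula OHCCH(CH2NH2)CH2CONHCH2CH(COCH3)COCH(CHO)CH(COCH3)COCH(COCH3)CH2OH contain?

5

terminal –CHO: carbonyl C bonded to H and C → aldehyde.
pendant –CH2NH2: N on sp³ C, no adjacent C=O → amine.
–C(=O)–N– linkage → amide (the N is not an amine).
pendant –COCH3: carbonyl C bonded to two carbons → ketone.
–C(=O)– with carbon on both sides → ketone.
pendant –CHO: carbonyl C bonded to C and H → aldehyde.
pendant –COCH3: carbonyl C bonded to two carbons → ketone.
–C(=O)– with carbon on both sides → ketone.
pendant –COCH3: carbonyl C bonded to two carbons → ketone.
–OH on an sp³ carbon → alcohol.
Ketone appears at: CH(COCH3), CO, CH(COCH3), CO, CH(COCH3) → 5.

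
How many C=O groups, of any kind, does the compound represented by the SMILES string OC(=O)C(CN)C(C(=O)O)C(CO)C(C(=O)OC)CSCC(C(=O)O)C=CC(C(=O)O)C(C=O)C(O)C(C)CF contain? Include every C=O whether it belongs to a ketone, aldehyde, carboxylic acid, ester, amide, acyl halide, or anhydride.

HOOC: carboxylic acid, 1 C=O (running total 1).
CH(COOH): carboxylic acid, 1 C=O (running total 2).
CH(COOCH3): ester, 1 C=O (running total 3).
CH(COOH): carboxylic acid, 1 C=O (running total 4).
CH(COOH): carboxylic acid, 1 C=O (running total 5).
CH(CHO): aldehyde, 1 C=O (running total 6).

6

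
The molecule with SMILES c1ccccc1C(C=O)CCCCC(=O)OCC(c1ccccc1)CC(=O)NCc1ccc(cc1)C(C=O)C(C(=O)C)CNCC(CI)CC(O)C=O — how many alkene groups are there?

Taking each segment in turn:
  C6H5: C6H5– phenyl ring → arene.
  CH(CHO): pendant –CHO: carbonyl C bonded to C and H → aldehyde.
  CH2COOCH2: –C(=O)–O–C with C on the carbonyl side → ester.
  CH(C6H5): pendant –C6H5: benzene ring → arene.
  CH2CONHCH2: –C(=O)–N– linkage → amide (the N is not an amine).
  C6H4: para-disubstituted benzene ring → arene.
  CH(CHO): pendant –CHO: carbonyl C bonded to C and H → aldehyde.
  CH(COCH3): pendant –COCH3: carbonyl C bonded to two carbons → ketone.
  CH2NHCH2: C–N–C with sp³ carbons and no adjacent C=O → amine (secondary).
  CH(CH2I): pendant –CH2X: halogen on sp³ carbon → alkyl halide.
  CH(OH): –OH on an sp³ carbon → alcohol (secondary).
  CHO: terminal –CHO: carbonyl C bonded to H and C → aldehyde.
No segment is a alkene: C6H5 is arene, not alkene; CH(C6H5) is arene, not alkene; C6H4 is arene, not alkene. → 0.

0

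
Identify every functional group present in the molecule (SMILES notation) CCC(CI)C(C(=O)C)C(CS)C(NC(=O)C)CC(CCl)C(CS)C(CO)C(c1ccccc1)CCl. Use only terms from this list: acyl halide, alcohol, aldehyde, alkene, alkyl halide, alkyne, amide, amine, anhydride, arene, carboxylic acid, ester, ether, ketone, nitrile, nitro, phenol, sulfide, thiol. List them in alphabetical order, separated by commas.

pendant –CH2X: halogen on sp³ carbon → alkyl halide.
pendant –COCH3: carbonyl C bonded to two carbons → ketone.
pendant –CH2SH → thiol.
pendant –NHC(=O)CH3: N bonded to a carbonyl → amide (not amine).
pendant –CH2X: halogen on sp³ carbon → alkyl halide.
pendant –CH2SH → thiol.
pendant –CH2OH on an sp³ backbone C → alcohol.
pendant –C6H5: benzene ring → arene.
halogen on an sp³ carbon → alkyl halide.

alcohol, alkyl halide, amide, arene, ketone, thiol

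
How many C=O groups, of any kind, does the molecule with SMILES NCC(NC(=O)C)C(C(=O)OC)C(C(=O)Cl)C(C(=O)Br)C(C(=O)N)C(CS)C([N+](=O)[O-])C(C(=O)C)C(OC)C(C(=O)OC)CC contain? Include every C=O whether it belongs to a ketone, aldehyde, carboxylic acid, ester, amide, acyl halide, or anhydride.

CH(NHCOCH3): amide, 1 C=O (running total 1).
CH(COOCH3): ester, 1 C=O (running total 2).
CH(COCl): acyl halide, 1 C=O (running total 3).
CH(COBr): acyl halide, 1 C=O (running total 4).
CH(CONH2): amide, 1 C=O (running total 5).
CH(COCH3): ketone, 1 C=O (running total 6).
CH(COOCH3): ester, 1 C=O (running total 7).

7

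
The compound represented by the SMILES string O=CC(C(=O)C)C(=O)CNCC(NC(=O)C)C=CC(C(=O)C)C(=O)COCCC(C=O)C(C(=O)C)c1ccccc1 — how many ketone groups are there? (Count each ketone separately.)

Taking each segment in turn:
  OHC: terminal –CHO: carbonyl C bonded to H and C → aldehyde.
  CH(COCH3): pendant –COCH3: carbonyl C bonded to two carbons → ketone.
  CO: –C(=O)– with carbon on both sides → ketone.
  CH2NHCH2: C–N–C with sp³ carbons and no adjacent C=O → amine (secondary).
  CH(NHCOCH3): pendant –NHC(=O)CH3: N bonded to a carbonyl → amide (not amine).
  CH=CH: C=C double bond → alkene.
  CH(COCH3): pendant –COCH3: carbonyl C bonded to two carbons → ketone.
  CO: –C(=O)– with carbon on both sides → ketone.
  CH2OCH2: C–O–C with sp³ carbons on both sides and no adjacent C=O → ether.
  CH(CHO): pendant –CHO: carbonyl C bonded to C and H → aldehyde.
  CH(COCH3): pendant –COCH3: carbonyl C bonded to two carbons → ketone.
  C6H5: –C6H5 phenyl ring → arene.
Ketone appears at: CH(COCH3), CO, CH(COCH3), CO, CH(COCH3) → 5.

5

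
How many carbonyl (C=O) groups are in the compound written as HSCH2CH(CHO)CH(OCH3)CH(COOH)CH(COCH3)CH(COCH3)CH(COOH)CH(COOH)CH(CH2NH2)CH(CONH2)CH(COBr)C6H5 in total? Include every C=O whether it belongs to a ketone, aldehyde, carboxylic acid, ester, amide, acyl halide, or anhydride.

CH(CHO): aldehyde, 1 C=O (running total 1).
CH(COOH): carboxylic acid, 1 C=O (running total 2).
CH(COCH3): ketone, 1 C=O (running total 3).
CH(COCH3): ketone, 1 C=O (running total 4).
CH(COOH): carboxylic acid, 1 C=O (running total 5).
CH(COOH): carboxylic acid, 1 C=O (running total 6).
CH(CONH2): amide, 1 C=O (running total 7).
CH(COBr): acyl halide, 1 C=O (running total 8).

8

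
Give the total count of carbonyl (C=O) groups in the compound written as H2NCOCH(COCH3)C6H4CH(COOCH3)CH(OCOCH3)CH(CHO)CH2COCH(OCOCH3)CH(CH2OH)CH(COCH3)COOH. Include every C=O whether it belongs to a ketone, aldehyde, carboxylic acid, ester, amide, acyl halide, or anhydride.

9

H2NCO: amide, 1 C=O (running total 1).
CH(COCH3): ketone, 1 C=O (running total 2).
CH(COOCH3): ester, 1 C=O (running total 3).
CH(OCOCH3): ester, 1 C=O (running total 4).
CH(CHO): aldehyde, 1 C=O (running total 5).
CO: ketone, 1 C=O (running total 6).
CH(OCOCH3): ester, 1 C=O (running total 7).
CH(COCH3): ketone, 1 C=O (running total 8).
COOH: carboxylic acid, 1 C=O (running total 9).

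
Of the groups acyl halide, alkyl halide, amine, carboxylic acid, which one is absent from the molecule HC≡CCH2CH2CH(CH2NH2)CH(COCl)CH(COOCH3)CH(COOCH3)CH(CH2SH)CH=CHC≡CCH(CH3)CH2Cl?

carboxylic acid

alkyl halide: present (CH2Cl — halogen on an sp³ carbon → alkyl halide).
amine: present (CH(CH2NH2) — pendant –CH2NH2: N on sp³ C, no adjacent C=O → amine).
acyl halide: present (CH(COCl) — pendant –C(=O)X: carbonyl C bonded to C and halogen → acyl halide).
carboxylic acid: absent. In CH(COOCH3), the acyl oxygen is bonded to carbon (–O–C), not to H, so this is an ester.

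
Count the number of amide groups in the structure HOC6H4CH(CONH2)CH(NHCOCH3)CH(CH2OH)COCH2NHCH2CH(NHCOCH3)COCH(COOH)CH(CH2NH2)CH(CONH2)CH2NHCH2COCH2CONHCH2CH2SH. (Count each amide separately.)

5

Taking each segment in turn:
  HOC6H4: –OH attached directly to an aromatic ring → phenol (not alcohol); the ring itself is an arene.
  CH(CONH2): pendant –CONH2: carbonyl C bonded to C and N → amide.
  CH(NHCOCH3): pendant –NHC(=O)CH3: N bonded to a carbonyl → amide (not amine).
  CH(CH2OH): pendant –CH2OH on an sp³ backbone C → alcohol.
  CO: –C(=O)– with carbon on both sides → ketone.
  CH2NHCH2: C–N–C with sp³ carbons and no adjacent C=O → amine (secondary).
  CH(NHCOCH3): pendant –NHC(=O)CH3: N bonded to a carbonyl → amide (not amine).
  CO: –C(=O)– with carbon on both sides → ketone.
  CH(COOH): pendant –COOH: carbonyl C bonded to C and –OH → carboxylic acid.
  CH(CH2NH2): pendant –CH2NH2: N on sp³ C, no adjacent C=O → amine.
  CH(CONH2): pendant –CONH2: carbonyl C bonded to C and N → amide.
  CH2NHCH2: C–N–C with sp³ carbons and no adjacent C=O → amine (secondary).
  CO: –C(=O)– with carbon on both sides → ketone.
  CH2CONHCH2: –C(=O)–N– linkage → amide (the N is not an amine).
  CH2SH: –SH on an sp³ carbon → thiol.
Amide appears at: CH(CONH2), CH(NHCOCH3), CH(NHCOCH3), CH(CONH2), CH2CONHCH2 → 5.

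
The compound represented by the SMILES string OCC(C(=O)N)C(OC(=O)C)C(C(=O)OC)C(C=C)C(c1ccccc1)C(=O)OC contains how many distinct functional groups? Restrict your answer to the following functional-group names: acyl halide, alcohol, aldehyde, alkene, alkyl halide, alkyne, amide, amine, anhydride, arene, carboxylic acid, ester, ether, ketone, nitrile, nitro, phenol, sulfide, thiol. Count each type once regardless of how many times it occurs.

5

HO– on an sp³ carbon → alcohol.
pendant –CONH2: carbonyl C bonded to C and N → amide.
pendant –OC(=O)CH3: an acyloxy group → ester.
pendant –COOCH3: carbonyl C bonded to C and –OCH3 → ester.
pendant –CH=CH2: C=C double bond → alkene.
pendant –C6H5: benzene ring → arene.
–C(=O)OCH3: carbonyl C bonded to C and to –OCH3 → ester (not ketone + ether).
Distinct types present: alcohol, alkene, amide, arene, ester.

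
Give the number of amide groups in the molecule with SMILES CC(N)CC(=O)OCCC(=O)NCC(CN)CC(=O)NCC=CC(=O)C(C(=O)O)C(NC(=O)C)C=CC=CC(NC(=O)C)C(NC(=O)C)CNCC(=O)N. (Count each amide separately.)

–NH2 on an sp³ carbon with no adjacent C=O → amine.
–C(=O)–O–C with C on the carbonyl side → ester.
–C(=O)–N– linkage → amide (the N is not an amine).
pendant –CH2NH2: N on sp³ C, no adjacent C=O → amine.
–C(=O)–N– linkage → amide (the N is not an amine).
C=C double bond → alkene.
–C(=O)– with carbon on both sides → ketone.
pendant –COOH: carbonyl C bonded to C and –OH → carboxylic acid.
pendant –NHC(=O)CH3: N bonded to a carbonyl → amide (not amine).
C=C double bond → alkene.
C=C double bond → alkene.
pendant –NHC(=O)CH3: N bonded to a carbonyl → amide (not amine).
pendant –NHC(=O)CH3: N bonded to a carbonyl → amide (not amine).
C–N–C with sp³ carbons and no adjacent C=O → amine (secondary).
–C(=O)NH2: carbonyl C bonded to C and to N → amide (the N is not a separate amine).
Amide appears at: CH2CONHCH2, CH2CONHCH2, CH(NHCOCH3), CH(NHCOCH3), CH(NHCOCH3), CONH2 → 6.

6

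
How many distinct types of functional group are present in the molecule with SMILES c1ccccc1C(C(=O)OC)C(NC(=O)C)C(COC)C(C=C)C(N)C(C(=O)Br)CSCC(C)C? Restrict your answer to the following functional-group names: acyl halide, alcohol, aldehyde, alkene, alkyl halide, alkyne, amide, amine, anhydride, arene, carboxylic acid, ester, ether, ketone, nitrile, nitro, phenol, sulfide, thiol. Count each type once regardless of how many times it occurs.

8

Working along the chain:
  C6H5: C6H5– phenyl ring → arene.
  CH(COOCH3): pendant –COOCH3: carbonyl C bonded to C and –OCH3 → ester.
  CH(NHCOCH3): pendant –NHC(=O)CH3: N bonded to a carbonyl → amide (not amine).
  CH(CH2OCH3): pendant –CH2OCH3: C–O–C linkage → ether.
  CH(CH=CH2): pendant –CH=CH2: C=C double bond → alkene.
  CH(NH2): –NH2 on an sp³ carbon with no adjacent C=O → amine.
  CH(COBr): pendant –C(=O)X: carbonyl C bonded to C and halogen → acyl halide.
  CH2SCH2: C–S–C linkage → sulfide (thioether).
Distinct types present: acyl halide, alkene, amide, amine, arene, ester, ether, sulfide.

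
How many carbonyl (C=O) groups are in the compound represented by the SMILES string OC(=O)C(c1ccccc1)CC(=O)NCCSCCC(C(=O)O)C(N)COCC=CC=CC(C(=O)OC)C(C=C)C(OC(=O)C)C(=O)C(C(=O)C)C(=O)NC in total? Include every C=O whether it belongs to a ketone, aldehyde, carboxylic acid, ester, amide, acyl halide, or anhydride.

8

HOOC: carboxylic acid, 1 C=O (running total 1).
CH2CONHCH2: amide, 1 C=O (running total 2).
CH(COOH): carboxylic acid, 1 C=O (running total 3).
CH(COOCH3): ester, 1 C=O (running total 4).
CH(OCOCH3): ester, 1 C=O (running total 5).
CO: ketone, 1 C=O (running total 6).
CH(COCH3): ketone, 1 C=O (running total 7).
CONHCH3: amide, 1 C=O (running total 8).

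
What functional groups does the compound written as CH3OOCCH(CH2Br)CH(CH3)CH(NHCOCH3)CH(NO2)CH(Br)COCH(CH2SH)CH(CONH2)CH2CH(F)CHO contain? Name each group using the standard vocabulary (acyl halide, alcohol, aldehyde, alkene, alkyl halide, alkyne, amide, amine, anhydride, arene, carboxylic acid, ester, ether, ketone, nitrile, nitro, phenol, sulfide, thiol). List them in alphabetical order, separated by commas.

Taking each segment in turn:
  CH3OOC: CH3O–C(=O)–: carbonyl C bonded to C and to –OCH3 → ester (not ketone + ether).
  CH(CH2Br): pendant –CH2X: halogen on sp³ carbon → alkyl halide.
  CH(NHCOCH3): pendant –NHC(=O)CH3: N bonded to a carbonyl → amide (not amine).
  CH(NO2): –NO2 on an sp³ carbon → nitro (the N=O is not a carbonyl).
  CH(Br): halogen on an sp³ carbon → alkyl halide.
  CO: –C(=O)– with carbon on both sides → ketone.
  CH(CH2SH): pendant –CH2SH → thiol.
  CH(CONH2): pendant –CONH2: carbonyl C bonded to C and N → amide.
  CH(F): halogen on an sp³ carbon → alkyl halide.
  CHO: terminal –CHO: carbonyl C bonded to H and C → aldehyde.

aldehyde, alkyl halide, amide, ester, ketone, nitro, thiol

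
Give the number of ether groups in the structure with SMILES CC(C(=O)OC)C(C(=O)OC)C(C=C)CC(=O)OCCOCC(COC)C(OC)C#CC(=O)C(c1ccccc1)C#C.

3

Taking each segment in turn:
  CH(COOCH3): pendant –COOCH3: carbonyl C bonded to C and –OCH3 → ester.
  CH(COOCH3): pendant –COOCH3: carbonyl C bonded to C and –OCH3 → ester.
  CH(CH=CH2): pendant –CH=CH2: C=C double bond → alkene.
  CH2COOCH2: –C(=O)–O–C with C on the carbonyl side → ester.
  CH2OCH2: C–O–C with sp³ carbons on both sides and no adjacent C=O → ether.
  CH(CH2OCH3): pendant –CH2OCH3: C–O–C linkage → ether.
  CH(OCH3): pendant –OCH3: C–O–C with sp³ C, no adjacent C=O → ether.
  C≡C: C≡C triple bond → alkyne.
  CO: –C(=O)– with carbon on both sides → ketone.
  CH(C6H5): pendant –C6H5: benzene ring → arene.
  C≡CH: C≡C triple bond → alkyne.
Ether appears at: CH2OCH2, CH(CH2OCH3), CH(OCH3) → 3.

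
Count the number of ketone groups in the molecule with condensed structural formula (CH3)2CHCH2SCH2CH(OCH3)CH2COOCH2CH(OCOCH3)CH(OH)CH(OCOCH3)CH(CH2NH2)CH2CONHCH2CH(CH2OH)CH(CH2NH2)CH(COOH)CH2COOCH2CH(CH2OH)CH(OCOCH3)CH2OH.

0

Working along the chain:
  CH2SCH2: C–S–C linkage → sulfide (thioether).
  CH(OCH3): pendant –OCH3: C–O–C with sp³ C, no adjacent C=O → ether.
  CH2COOCH2: –C(=O)–O–C with C on the carbonyl side → ester.
  CH(OCOCH3): pendant –OC(=O)CH3: an acyloxy group → ester.
  CH(OH): –OH on an sp³ carbon → alcohol (secondary).
  CH(OCOCH3): pendant –OC(=O)CH3: an acyloxy group → ester.
  CH(CH2NH2): pendant –CH2NH2: N on sp³ C, no adjacent C=O → amine.
  CH2CONHCH2: –C(=O)–N– linkage → amide (the N is not an amine).
  CH(CH2OH): pendant –CH2OH on an sp³ backbone C → alcohol.
  CH(CH2NH2): pendant –CH2NH2: N on sp³ C, no adjacent C=O → amine.
  CH(COOH): pendant –COOH: carbonyl C bonded to C and –OH → carboxylic acid.
  CH2COOCH2: –C(=O)–O–C with C on the carbonyl side → ester.
  CH(CH2OH): pendant –CH2OH on an sp³ backbone C → alcohol.
  CH(OCOCH3): pendant –OC(=O)CH3: an acyloxy group → ester.
  CH2OH: –OH on an sp³ carbon → alcohol.
No segment is a ketone: CH2COOCH2 is ester, not ketone; CH(OCOCH3) is ester, not ketone; CH(OCOCH3) is ester, not ketone. → 0.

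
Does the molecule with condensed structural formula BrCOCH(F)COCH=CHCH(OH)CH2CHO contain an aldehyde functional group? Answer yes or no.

yes

Working along the chain:
  BrCO: –C(=O)Br: carbonyl C bonded to C and to a halogen → acyl halide (not alkyl halide).
  CH(F): halogen on an sp³ carbon → alkyl halide.
  CO: –C(=O)– with carbon on both sides → ketone.
  CH=CH: C=C double bond → alkene.
  CH(OH): –OH on an sp³ carbon → alcohol (secondary).
  CHO: terminal –CHO: carbonyl C bonded to H and C → aldehyde.
The CHO segment supplies the aldehyde: terminal –CHO: carbonyl C bonded to H and C → aldehyde.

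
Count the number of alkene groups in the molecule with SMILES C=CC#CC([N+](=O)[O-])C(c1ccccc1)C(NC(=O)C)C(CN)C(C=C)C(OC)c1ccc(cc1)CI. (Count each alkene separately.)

C=C double bond → alkene.
C≡C triple bond → alkyne.
–NO2 on an sp³ carbon → nitro (the N=O is not a carbonyl).
pendant –C6H5: benzene ring → arene.
pendant –NHC(=O)CH3: N bonded to a carbonyl → amide (not amine).
pendant –CH2NH2: N on sp³ C, no adjacent C=O → amine.
pendant –CH=CH2: C=C double bond → alkene.
pendant –OCH3: C–O–C with sp³ C, no adjacent C=O → ether.
para-disubstituted benzene ring → arene.
halogen on an sp³ carbon → alkyl halide.
Alkene appears at: CH2=CH, CH(CH=CH2) → 2.

2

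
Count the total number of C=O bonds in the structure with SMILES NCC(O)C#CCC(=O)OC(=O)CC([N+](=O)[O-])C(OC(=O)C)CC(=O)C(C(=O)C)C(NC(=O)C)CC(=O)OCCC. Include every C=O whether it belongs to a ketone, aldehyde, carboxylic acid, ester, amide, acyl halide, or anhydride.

7

CH2CO-O-COCH2: anhydride, 2 C=O (running total 2).
CH(OCOCH3): ester, 1 C=O (running total 3).
CO: ketone, 1 C=O (running total 4).
CH(COCH3): ketone, 1 C=O (running total 5).
CH(NHCOCH3): amide, 1 C=O (running total 6).
CH2COOCH2: ester, 1 C=O (running total 7).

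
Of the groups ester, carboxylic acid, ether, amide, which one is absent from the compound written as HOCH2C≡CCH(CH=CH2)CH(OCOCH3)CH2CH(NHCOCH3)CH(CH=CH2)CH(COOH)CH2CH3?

ether

carboxylic acid: present (CH(COOH) — pendant –COOH: carbonyl C bonded to C and –OH → carboxylic acid).
ester: present (CH(OCOCH3) — pendant –OC(=O)CH3: an acyloxy group → ester).
amide: present (CH(NHCOCH3) — pendant –NHC(=O)CH3: N bonded to a carbonyl → amide (not amine)).
ether: absent. In CH(OCOCH3), the C–O–C oxygen is adjacent to a C=O, so it belongs to an ester, not an ether.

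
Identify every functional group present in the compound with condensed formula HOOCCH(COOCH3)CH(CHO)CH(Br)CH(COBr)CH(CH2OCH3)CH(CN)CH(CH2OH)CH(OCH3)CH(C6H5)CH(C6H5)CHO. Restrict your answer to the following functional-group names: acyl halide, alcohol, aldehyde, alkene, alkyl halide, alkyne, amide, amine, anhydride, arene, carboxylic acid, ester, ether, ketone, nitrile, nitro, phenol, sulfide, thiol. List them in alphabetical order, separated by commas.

–COOH: carbonyl C bonded to –OH and C → carboxylic acid (the –OH is not a separate alcohol).
pendant –COOCH3: carbonyl C bonded to C and –OCH3 → ester.
pendant –CHO: carbonyl C bonded to C and H → aldehyde.
halogen on an sp³ carbon → alkyl halide.
pendant –C(=O)X: carbonyl C bonded to C and halogen → acyl halide.
pendant –CH2OCH3: C–O–C linkage → ether.
pendant –C≡N: nitrile.
pendant –CH2OH on an sp³ backbone C → alcohol.
pendant –OCH3: C–O–C with sp³ C, no adjacent C=O → ether.
pendant –C6H5: benzene ring → arene.
pendant –C6H5: benzene ring → arene.
terminal –CHO: carbonyl C bonded to H and C → aldehyde.

acyl halide, alcohol, aldehyde, alkyl halide, arene, carboxylic acid, ester, ether, nitrile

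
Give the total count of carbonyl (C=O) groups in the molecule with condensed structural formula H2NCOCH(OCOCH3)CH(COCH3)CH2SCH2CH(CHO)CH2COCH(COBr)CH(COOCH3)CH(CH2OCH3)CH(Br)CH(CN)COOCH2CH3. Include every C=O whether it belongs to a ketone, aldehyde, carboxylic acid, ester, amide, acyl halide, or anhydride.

H2NCO: amide, 1 C=O (running total 1).
CH(OCOCH3): ester, 1 C=O (running total 2).
CH(COCH3): ketone, 1 C=O (running total 3).
CH(CHO): aldehyde, 1 C=O (running total 4).
CO: ketone, 1 C=O (running total 5).
CH(COBr): acyl halide, 1 C=O (running total 6).
CH(COOCH3): ester, 1 C=O (running total 7).
COOCH2CH3: ester, 1 C=O (running total 8).

8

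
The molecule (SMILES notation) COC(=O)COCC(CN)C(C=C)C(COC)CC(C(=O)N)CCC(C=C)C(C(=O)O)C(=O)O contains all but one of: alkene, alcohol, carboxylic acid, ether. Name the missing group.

alkene: present (CH(CH=CH2) — pendant –CH=CH2: C=C double bond → alkene).
carboxylic acid: present (CH(COOH) — pendant –COOH: carbonyl C bonded to C and –OH → carboxylic acid).
ether: present (CH2OCH2 — C–O–C with sp³ carbons on both sides and no adjacent C=O → ether).
alcohol: absent. In each of CH(COOH) and COOH, the –OH sits on a carbonyl carbon, making it part of a carboxylic acid, not an alcohol.

alcohol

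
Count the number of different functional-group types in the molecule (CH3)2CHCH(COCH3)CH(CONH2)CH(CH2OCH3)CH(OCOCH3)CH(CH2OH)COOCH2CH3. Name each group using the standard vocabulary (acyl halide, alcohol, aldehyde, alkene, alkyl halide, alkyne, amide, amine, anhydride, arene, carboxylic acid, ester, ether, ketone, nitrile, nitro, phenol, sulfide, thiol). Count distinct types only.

Working along the chain:
  CH(COCH3): pendant –COCH3: carbonyl C bonded to two carbons → ketone.
  CH(CONH2): pendant –CONH2: carbonyl C bonded to C and N → amide.
  CH(CH2OCH3): pendant –CH2OCH3: C–O–C linkage → ether.
  CH(OCOCH3): pendant –OC(=O)CH3: an acyloxy group → ester.
  CH(CH2OH): pendant –CH2OH on an sp³ backbone C → alcohol.
  COOCH2CH3: –C(=O)OCH2CH3: carbonyl C bonded to C and to –OEt → ester.
Distinct types present: alcohol, amide, ester, ether, ketone.

5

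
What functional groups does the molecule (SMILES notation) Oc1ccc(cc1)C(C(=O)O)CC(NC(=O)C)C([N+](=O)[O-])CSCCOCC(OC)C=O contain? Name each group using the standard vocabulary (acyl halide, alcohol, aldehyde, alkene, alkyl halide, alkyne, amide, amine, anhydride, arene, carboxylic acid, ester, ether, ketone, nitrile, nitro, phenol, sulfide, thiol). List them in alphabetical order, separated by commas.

aldehyde, amide, arene, carboxylic acid, ether, nitro, phenol, sulfide

Working along the chain:
  HOC6H4: –OH attached directly to an aromatic ring → phenol (not alcohol); the ring itself is an arene.
  CH(COOH): pendant –COOH: carbonyl C bonded to C and –OH → carboxylic acid.
  CH(NHCOCH3): pendant –NHC(=O)CH3: N bonded to a carbonyl → amide (not amine).
  CH(NO2): –NO2 on an sp³ carbon → nitro (the N=O is not a carbonyl).
  CH2SCH2: C–S–C linkage → sulfide (thioether).
  CH2OCH2: C–O–C with sp³ carbons on both sides and no adjacent C=O → ether.
  CH(OCH3): pendant –OCH3: C–O–C with sp³ C, no adjacent C=O → ether.
  CHO: terminal –CHO: carbonyl C bonded to H and C → aldehyde.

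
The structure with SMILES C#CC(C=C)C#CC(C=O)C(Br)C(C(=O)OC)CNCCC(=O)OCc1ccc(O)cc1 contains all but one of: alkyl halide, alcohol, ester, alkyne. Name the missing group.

alkyne: present (HC≡C — C≡C triple bond → alkyne).
ester: present (CH(COOCH3) — pendant –COOCH3: carbonyl C bonded to C and –OCH3 → ester).
alkyl halide: present (CH(Br) — halogen on an sp³ carbon → alkyl halide).
alcohol: absent. In C6H4OH, the –OH is on an aromatic ring carbon; that is a phenol, not an alcohol.

alcohol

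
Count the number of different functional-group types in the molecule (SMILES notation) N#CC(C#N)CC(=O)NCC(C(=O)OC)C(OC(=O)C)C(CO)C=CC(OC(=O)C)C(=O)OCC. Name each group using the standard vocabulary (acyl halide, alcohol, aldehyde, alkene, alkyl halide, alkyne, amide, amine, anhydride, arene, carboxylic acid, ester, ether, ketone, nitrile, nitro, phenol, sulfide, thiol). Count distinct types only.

N≡C–: carbon triple-bonded to nitrogen → nitrile.
pendant –C≡N: nitrile.
–C(=O)–N– linkage → amide (the N is not an amine).
pendant –COOCH3: carbonyl C bonded to C and –OCH3 → ester.
pendant –OC(=O)CH3: an acyloxy group → ester.
pendant –CH2OH on an sp³ backbone C → alcohol.
C=C double bond → alkene.
pendant –OC(=O)CH3: an acyloxy group → ester.
–C(=O)OCH2CH3: carbonyl C bonded to C and to –OEt → ester.
Distinct types present: alcohol, alkene, amide, ester, nitrile.

5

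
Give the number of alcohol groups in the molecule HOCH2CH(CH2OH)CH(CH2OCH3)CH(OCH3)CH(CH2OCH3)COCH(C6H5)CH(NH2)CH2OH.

HO– on an sp³ carbon → alcohol.
pendant –CH2OH on an sp³ backbone C → alcohol.
pendant –CH2OCH3: C–O–C linkage → ether.
pendant –OCH3: C–O–C with sp³ C, no adjacent C=O → ether.
pendant –CH2OCH3: C–O–C linkage → ether.
–C(=O)– with carbon on both sides → ketone.
pendant –C6H5: benzene ring → arene.
–NH2 on an sp³ carbon with no adjacent C=O → amine.
–OH on an sp³ carbon → alcohol.
Alcohol appears at: HOCH2, CH(CH2OH), CH2OH → 3.

3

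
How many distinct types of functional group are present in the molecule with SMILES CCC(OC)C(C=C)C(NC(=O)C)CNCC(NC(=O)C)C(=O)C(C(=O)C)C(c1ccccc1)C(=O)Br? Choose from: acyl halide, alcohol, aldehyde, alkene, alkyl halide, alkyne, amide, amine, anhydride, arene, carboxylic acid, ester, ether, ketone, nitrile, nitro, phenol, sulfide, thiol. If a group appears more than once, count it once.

7

Reading the structure from left to right:
  CH(OCH3): pendant –OCH3: C–O–C with sp³ C, no adjacent C=O → ether.
  CH(CH=CH2): pendant –CH=CH2: C=C double bond → alkene.
  CH(NHCOCH3): pendant –NHC(=O)CH3: N bonded to a carbonyl → amide (not amine).
  CH2NHCH2: C–N–C with sp³ carbons and no adjacent C=O → amine (secondary).
  CH(NHCOCH3): pendant –NHC(=O)CH3: N bonded to a carbonyl → amide (not amine).
  CO: –C(=O)– with carbon on both sides → ketone.
  CH(COCH3): pendant –COCH3: carbonyl C bonded to two carbons → ketone.
  CH(C6H5): pendant –C6H5: benzene ring → arene.
  COBr: –C(=O)Br: carbonyl C bonded to C and to a halogen → acyl halide (not alkyl halide).
Distinct types present: acyl halide, alkene, amide, amine, arene, ether, ketone.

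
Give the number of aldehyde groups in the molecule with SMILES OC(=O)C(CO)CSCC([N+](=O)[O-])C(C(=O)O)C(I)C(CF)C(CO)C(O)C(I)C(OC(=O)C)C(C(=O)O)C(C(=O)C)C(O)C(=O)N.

–COOH: carbonyl C bonded to –OH and C → carboxylic acid (the –OH is not a separate alcohol).
pendant –CH2OH on an sp³ backbone C → alcohol.
C–S–C linkage → sulfide (thioether).
–NO2 on an sp³ carbon → nitro (the N=O is not a carbonyl).
pendant –COOH: carbonyl C bonded to C and –OH → carboxylic acid.
halogen on an sp³ carbon → alkyl halide.
pendant –CH2X: halogen on sp³ carbon → alkyl halide.
pendant –CH2OH on an sp³ backbone C → alcohol.
–OH on an sp³ carbon → alcohol (secondary).
halogen on an sp³ carbon → alkyl halide.
pendant –OC(=O)CH3: an acyloxy group → ester.
pendant –COOH: carbonyl C bonded to C and –OH → carboxylic acid.
pendant –COCH3: carbonyl C bonded to two carbons → ketone.
–OH on an sp³ carbon → alcohol (secondary).
–C(=O)NH2: carbonyl C bonded to C and to N → amide (the N is not a separate amine).
No segment is a aldehyde: HOOC is carboxylic acid, not aldehyde; CH(COOH) is carboxylic acid, not aldehyde; CH(OCOCH3) is ester, not aldehyde. → 0.

0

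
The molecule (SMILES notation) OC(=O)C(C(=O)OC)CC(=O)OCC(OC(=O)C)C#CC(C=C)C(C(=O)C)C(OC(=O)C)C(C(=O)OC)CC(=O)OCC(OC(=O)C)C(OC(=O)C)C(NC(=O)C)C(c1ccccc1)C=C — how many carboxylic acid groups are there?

1

–COOH: carbonyl C bonded to –OH and C → carboxylic acid (the –OH is not a separate alcohol).
pendant –COOCH3: carbonyl C bonded to C and –OCH3 → ester.
–C(=O)–O–C with C on the carbonyl side → ester.
pendant –OC(=O)CH3: an acyloxy group → ester.
C≡C triple bond → alkyne.
pendant –CH=CH2: C=C double bond → alkene.
pendant –COCH3: carbonyl C bonded to two carbons → ketone.
pendant –OC(=O)CH3: an acyloxy group → ester.
pendant –COOCH3: carbonyl C bonded to C and –OCH3 → ester.
–C(=O)–O–C with C on the carbonyl side → ester.
pendant –OC(=O)CH3: an acyloxy group → ester.
pendant –OC(=O)CH3: an acyloxy group → ester.
pendant –NHC(=O)CH3: N bonded to a carbonyl → amide (not amine).
pendant –C6H5: benzene ring → arene.
C=C double bond → alkene.
Carboxylic acid appears at: HOOC → 1.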